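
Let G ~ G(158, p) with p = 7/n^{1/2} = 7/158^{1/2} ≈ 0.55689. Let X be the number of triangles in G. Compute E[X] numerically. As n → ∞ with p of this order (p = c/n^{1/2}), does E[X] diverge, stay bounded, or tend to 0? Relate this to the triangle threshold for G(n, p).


Number of potential triangles: C(158, 3) = 644956.
Each occurs with probability p³ ≈ (0.55689)³ ≈ 1.7270642e-01.
By linearity: E[X] = C(158, 3)·p³ ≈ 644956 · 1.7270642e-01 ≈ 111388.04381.
Since α = 1/2 < 1, p = c/n^{1/2} ≫ 1/n is above the triangle threshold p ~ 1/n. Asymptotically E[X] ~ (c³/6)·n^{3(1−α)} = (7³/6)·n^{1.5} → ∞; triangles are abundant w.h.p.

E[X] ≈ 111388.04381; in regime p = Θ(1/n^{1/2}) E[X] diverges (above the triangle threshold p ~ 1/n).


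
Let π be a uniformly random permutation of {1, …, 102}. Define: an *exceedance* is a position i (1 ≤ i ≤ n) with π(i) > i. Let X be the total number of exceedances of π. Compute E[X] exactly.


Write X = Σ_{i=1}^{102} X_i, where X_i = 1_{π(i) > i}.
For each fixed i, π(i) is uniform over {1, …, 102} (marginal of a uniform permutation), so P[π(i) > i] = (n − i)/n. Summing: Σ_{i=1}^{102} (n − i)/n = (0 + 1 + … + 101)/102 = 102(102 − 1)/(2·102) = (102 − 1)/2.
Hence E[X] = Σ_{i=1}^{102} (102 − i)/102 = 101/2 ≈ 50.500000.

E[X] = 101/2 = 50.500000.


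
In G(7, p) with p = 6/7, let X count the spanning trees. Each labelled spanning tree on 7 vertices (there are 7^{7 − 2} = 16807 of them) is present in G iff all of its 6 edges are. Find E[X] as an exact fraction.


K_7 has 7^{7 − 2} = 16807 labelled spanning trees.
For each such spanning tree H, let X_H = 1 if all 6 edges of H are present in G. Then P[X_H = 1] = p^{6} = (6/7)^{6} = 46656/117649.
By linearity: E[X] = Σ_H E[X_H] = 16807 · p^{6} = 16807 · 46656/117649 = 46656/7.
Numerically: E[X] ≈ 6.67e+03.

E[X] = 16807 · (6/7)^{6} = 46656/7 ≈ 6.67e+03.


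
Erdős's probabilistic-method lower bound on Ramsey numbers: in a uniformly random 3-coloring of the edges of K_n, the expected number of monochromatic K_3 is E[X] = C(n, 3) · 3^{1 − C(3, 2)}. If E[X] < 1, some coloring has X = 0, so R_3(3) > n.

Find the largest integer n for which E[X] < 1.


We need C(n, 3) · 3^{1 − 3} < 1, i.e. C(n, 3) < 3^{3 − 1} = 9.
Check values of n near the boundary:
  n = 3: C(3, 3) = 1; 1 < 9? YES
  n = 4: C(4, 3) = 4; 4 < 9? YES
  n = 5: C(5, 3) = 10; 10 < 9? NO
  n = 6: C(6, 3) = 20; 20 < 9? NO
The largest n with C(n, 3) < 9 is n = 4 (where E[X] = 4/9 ≈ 0.444444). Hence R_3(3) > 4, i.e. R_3(3) ≥ 5.

Largest n = 4; hence R_3(3) > 4.


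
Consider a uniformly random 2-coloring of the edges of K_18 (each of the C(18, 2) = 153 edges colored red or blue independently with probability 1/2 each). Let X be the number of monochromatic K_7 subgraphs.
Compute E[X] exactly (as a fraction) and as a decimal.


Let X = Σ_S X_S over the C(18, 7) = 31824 subsets S of size 7, where X_S = 1 if the K_7 on S is monochromatic.
For a fixed S, the K_7 on S has C(7, 2) = 21 edges. P[all 21 edges red] = (1/2)^21, and likewise for blue, so P[monochromatic] = 2·(1/2)^21 = 2^{1 − 21} = 1/1048576.
By linearity of expectation: E[X] = C(18, 7) · 2^{1 − 21} = 31824 · 1/1048576 = 1989/65536.
Numerically: E[X] ≈ 0.03035.

E[X] = C(18,7)·2^(1−C(7,2)) = 1989/65536 ≈ 0.03035.


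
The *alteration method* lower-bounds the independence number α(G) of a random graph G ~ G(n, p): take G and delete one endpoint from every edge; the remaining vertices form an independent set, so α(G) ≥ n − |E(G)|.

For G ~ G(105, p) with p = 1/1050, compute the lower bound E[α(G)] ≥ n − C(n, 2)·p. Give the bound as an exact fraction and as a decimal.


E[|E(G)|] = C(105, 2)·p = 5460 · (1/1050) = 26/5.
E[α(G)] ≥ n − E[|E(G)|] = 105 − 26/5 = 499/5.
Numerically: ≈ 99.80000.
(This is only a lower bound; the true E[α(G)] may be larger.)

E[α(G)] ≥ 499/5 ≈ 99.80000.


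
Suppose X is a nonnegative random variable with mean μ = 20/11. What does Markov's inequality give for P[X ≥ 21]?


μ = E[X] = 20/11, a = 21.
Markov: P[X ≥ 21] ≤ μ/a = (20/11)/21 = 20/231.
Numerically: ≈ 0.086580.
(Since a = 21 > μ = 1.818182, the bound 20/231 is < 1 and informative.)

P[X ≥ 21] ≤ 20/231 ≈ 0.086580.


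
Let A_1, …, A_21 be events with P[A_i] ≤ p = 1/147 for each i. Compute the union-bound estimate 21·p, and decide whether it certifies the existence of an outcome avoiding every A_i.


Union bound: P[∪_{i=1}^{21} A_i] ≤ Σ_i P[A_i] ≤ 21·p = 21·(1/147) = 1/7.
Numerically: 1/7 ≈ 0.1428571.
Is 1/7 < 1? YES.
Since P[∪ A_i] ≤ 1/7 < 1, the complement has P[∩ A_i^c] ≥ 1 − 1/7 = 6/7 > 0, so some outcome avoids every A_i.

21·p = 1/7 ≈ 0.1428571; existence CERTIFIED by the union bound.


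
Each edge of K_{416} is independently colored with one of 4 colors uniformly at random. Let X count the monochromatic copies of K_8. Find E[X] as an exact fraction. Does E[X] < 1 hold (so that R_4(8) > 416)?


E[X] = C(416, 8) · 4^{1 − 28} = 20788229335792620 · 4^{−27} = 20788229335792620/18014398509481984.
As a reduced fraction: E[X] = 5197057333948155/4503599627370496 ≈ 1.15398.
Is E[X] < 1? NO.
Since E[X] ≥ 1, the first-moment bound is inconclusive at n = 416; it does NOT by itself certify R_4(8) > 416.

E[X] = 5197057333948155/4503599627370496 ≈ 1.15398; E[X] ≥ 1; first-moment method inconclusive here.


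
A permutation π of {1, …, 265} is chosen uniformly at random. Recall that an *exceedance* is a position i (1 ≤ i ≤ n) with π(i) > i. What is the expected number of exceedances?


Write X = Σ_{i=1}^{265} X_i, where X_i = 1_{π(i) > i}.
For each fixed i, π(i) is uniform over {1, …, 265} (marginal of a uniform permutation), so P[π(i) > i] = (n − i)/n. Summing: Σ_{i=1}^{265} (n − i)/n = (0 + 1 + … + 264)/265 = 265(265 − 1)/(2·265) = (265 − 1)/2.
Hence E[X] = Σ_{i=1}^{265} (265 − i)/265 = 132 ≈ 132.0000.

E[X] = 132 = 132.0000.


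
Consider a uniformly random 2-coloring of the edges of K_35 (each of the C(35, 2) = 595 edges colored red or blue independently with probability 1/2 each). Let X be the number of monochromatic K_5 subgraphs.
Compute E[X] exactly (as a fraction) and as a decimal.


Let X = Σ_S X_S over the C(35, 5) = 324632 subsets S of size 5, where X_S = 1 if the K_5 on S is monochromatic.
For a fixed S, the K_5 on S has C(5, 2) = 10 edges. P[all 10 edges red] = (1/2)^10, and likewise for blue, so P[monochromatic] = 2·(1/2)^10 = 2^{1 − 10} = 1/512.
By linearity: E[X] = C(35, 5) · 2^{1 − 10} = 324632 · 1/512 = 40579/64.
Numerically: E[X] ≈ 634.0469.

E[X] = C(35,5)·2^(1−C(5,2)) = 40579/64 ≈ 634.0469.


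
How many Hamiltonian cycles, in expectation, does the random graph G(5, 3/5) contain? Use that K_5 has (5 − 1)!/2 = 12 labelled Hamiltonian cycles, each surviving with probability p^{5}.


K_5 has (5 − 1)!/2 = 12 labelled Hamiltonian cycles.
For each such Hamiltonian cycle H, let X_H = 1 if all 5 edges of H are present in G. Then P[X_H = 1] = p^{5} = (3/5)^{5} = 243/3125.
Summing the indicators: E[X] = Σ_H E[X_H] = 12 · p^{5} = 12 · 243/3125 = 2916/3125.
Numerically: E[X] ≈ 0.933.

E[X] = 12 · (3/5)^{5} = 2916/3125 ≈ 0.933.


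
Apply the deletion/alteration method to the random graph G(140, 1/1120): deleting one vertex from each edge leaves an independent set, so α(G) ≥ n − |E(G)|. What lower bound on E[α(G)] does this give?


E[|E(G)|] = C(140, 2)·p = 9730 · (1/1120) = 139/16.
E[α(G)] ≥ n − E[|E(G)|] = 140 − 139/16 = 2101/16.
Numerically: ≈ 131.31250.
(This is only a lower bound; the true E[α(G)] may be larger.)

E[α(G)] ≥ 2101/16 ≈ 131.31250.


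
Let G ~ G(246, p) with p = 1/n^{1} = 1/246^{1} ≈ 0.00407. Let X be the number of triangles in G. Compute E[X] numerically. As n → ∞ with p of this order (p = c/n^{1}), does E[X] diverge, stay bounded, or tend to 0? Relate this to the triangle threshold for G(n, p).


Number of potential triangles: C(246, 3) = 2450980.
Each occurs with probability p³ ≈ (0.00407)³ ≈ 6.71730e-08.
By linearity: E[X] = C(246, 3)·p³ ≈ 2450980 · 6.71730e-08 ≈ 0.165.
Here α = 1, so p = 1/n is exactly at the triangle threshold p ~ 1/n. Asymptotically E[X] → c³/6 = 1³/6 = 1/6 ≈ 0.167, a bounded constant. In this regime the triangle count is asymptotically Poisson(c³/6).

E[X] ≈ 0.165; in regime p = Θ(1/n^{1}) E[X] stays bounded (at the triangle threshold p ~ 1/n).


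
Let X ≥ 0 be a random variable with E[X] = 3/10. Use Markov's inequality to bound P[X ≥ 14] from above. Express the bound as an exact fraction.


μ = E[X] = 3/10, a = 14.
Markov: P[X ≥ 14] ≤ μ/a = (3/10)/14 = 3/140.
Numerically: ≈ 0.02143.
(Since a = 14 > μ = 0.30000, the bound 3/140 is < 1 and informative.)

P[X ≥ 14] ≤ 3/140 ≈ 0.02143.


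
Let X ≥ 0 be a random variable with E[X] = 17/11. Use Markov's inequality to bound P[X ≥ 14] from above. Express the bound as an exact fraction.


μ = E[X] = 17/11, a = 14.
Markov: P[X ≥ 14] ≤ μ/a = (17/11)/14 = 17/154.
Numerically: ≈ 0.1104.
(Since a = 14 > μ = 1.5455, the bound 17/154 is < 1 and informative.)

P[X ≥ 14] ≤ 17/154 ≈ 0.1104.


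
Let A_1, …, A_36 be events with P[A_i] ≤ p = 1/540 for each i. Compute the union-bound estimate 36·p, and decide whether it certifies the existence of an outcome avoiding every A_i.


Union bound: P[∪_{i=1}^{36} A_i] ≤ Σ_i P[A_i] ≤ 36·p = 36·(1/540) = 1/15.
Numerically: 1/15 ≈ 0.0666667.
Is 1/15 < 1? YES.
Since P[∪ A_i] ≤ 1/15 < 1, the complement has P[∩ A_i^c] ≥ 1 − 1/15 = 14/15 > 0, so some outcome avoids every A_i.

36·p = 1/15 ≈ 0.0666667; existence CERTIFIED by the union bound.


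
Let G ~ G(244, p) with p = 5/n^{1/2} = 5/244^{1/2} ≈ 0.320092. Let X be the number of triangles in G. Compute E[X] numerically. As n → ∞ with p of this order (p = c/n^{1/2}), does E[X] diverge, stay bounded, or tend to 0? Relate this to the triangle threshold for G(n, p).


Number of potential triangles: C(244, 3) = 2391444.
Each occurs with probability p³ ≈ (0.320092)³ ≈ 3.27963320e-02.
By linearity: E[X] = C(244, 3)·p³ ≈ 2391444 · 3.27963320e-02 ≈ 78430.591264.
Since α = 1/2 < 1, p = c/n^{1/2} ≫ 1/n is above the triangle threshold p ~ 1/n. Asymptotically E[X] ~ (c³/6)·n^{3(1−α)} = (5³/6)·n^{1.5} → ∞; triangles are abundant w.h.p.

E[X] ≈ 78430.591264; in regime p = Θ(1/n^{1/2}) E[X] diverges (above the triangle threshold p ~ 1/n).


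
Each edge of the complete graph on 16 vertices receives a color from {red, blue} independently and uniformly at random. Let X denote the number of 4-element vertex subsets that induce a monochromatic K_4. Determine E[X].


Let X = Σ_S X_S over the C(16, 4) = 1820 subsets S of size 4, where X_S = 1 if the K_4 on S is monochromatic.
For a fixed S, the K_4 on S has C(4, 2) = 6 edges. P[all 6 edges red] = (1/2)^6, and likewise for blue, so P[monochromatic] = 2·(1/2)^6 = 2^{1 − 6} = 1/32.
By linearity: E[X] = C(16, 4) · 2^{1 − 6} = 1820 · 1/32 = 455/8.
Numerically: E[X] ≈ 56.875.

E[X] = C(16,4)·2^(1−C(4,2)) = 455/8 ≈ 56.875.


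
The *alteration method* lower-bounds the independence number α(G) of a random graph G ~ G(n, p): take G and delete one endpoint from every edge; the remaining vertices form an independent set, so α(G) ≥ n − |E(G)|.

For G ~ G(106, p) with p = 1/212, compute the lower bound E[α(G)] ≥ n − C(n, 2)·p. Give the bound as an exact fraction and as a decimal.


E[|E(G)|] = C(106, 2)·p = 5565 · (1/212) = 105/4.
E[α(G)] ≥ n − E[|E(G)|] = 106 − 105/4 = 319/4.
Numerically: ≈ 79.75000.
(This is only a lower bound; the true E[α(G)] may be larger.)

E[α(G)] ≥ 319/4 ≈ 79.75000.


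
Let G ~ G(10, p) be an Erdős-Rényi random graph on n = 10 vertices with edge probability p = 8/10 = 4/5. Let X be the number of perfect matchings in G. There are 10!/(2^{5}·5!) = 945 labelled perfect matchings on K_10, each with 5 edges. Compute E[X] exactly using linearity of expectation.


K_10 has 10!/(2^{5}·5!) = 945 labelled perfect matchings.
For each such perfect matching H, let X_H = 1 if all 5 edges of H are present in G. Then P[X_H = 1] = p^{5} = (4/5)^{5} = 1024/3125.
Summing the indicators: E[X] = Σ_H E[X_H] = 945 · p^{5} = 945 · 1024/3125 = 193536/625.
Numerically: E[X] ≈ 309.7.

E[X] = 945 · (4/5)^{5} = 193536/625 ≈ 309.7.


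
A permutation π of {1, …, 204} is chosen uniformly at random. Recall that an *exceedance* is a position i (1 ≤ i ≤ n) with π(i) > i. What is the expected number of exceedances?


Write X = Σ_{i=1}^{204} X_i, where X_i = 1_{π(i) > i}.
For each fixed i, π(i) is uniform over {1, …, 204} (marginal of a uniform permutation), so P[π(i) > i] = (n − i)/n. Summing: Σ_{i=1}^{204} (n − i)/n = (0 + 1 + … + 203)/204 = 204(204 − 1)/(2·204) = (204 − 1)/2.
Hence E[X] = Σ_{i=1}^{204} (204 − i)/204 = 203/2 ≈ 101.5000.

E[X] = 203/2 = 101.5000.


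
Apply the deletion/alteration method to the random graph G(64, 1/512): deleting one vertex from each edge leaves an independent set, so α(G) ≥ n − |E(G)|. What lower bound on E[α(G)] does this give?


E[|E(G)|] = C(64, 2)·p = 2016 · (1/512) = 63/16.
E[α(G)] ≥ n − E[|E(G)|] = 64 − 63/16 = 961/16.
Numerically: ≈ 60.06250.
(This is only a lower bound; the true E[α(G)] may be larger.)

E[α(G)] ≥ 961/16 ≈ 60.06250.


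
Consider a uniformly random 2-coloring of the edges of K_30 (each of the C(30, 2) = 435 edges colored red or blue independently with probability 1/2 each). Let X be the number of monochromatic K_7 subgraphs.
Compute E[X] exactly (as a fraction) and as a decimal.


Let X = Σ_S X_S over the C(30, 7) = 2035800 subsets S of size 7, where X_S = 1 if the K_7 on S is monochromatic.
For a fixed S, the K_7 on S has C(7, 2) = 21 edges. P[all 21 edges red] = (1/2)^21, and likewise for blue, so P[monochromatic] = 2·(1/2)^21 = 2^{1 − 21} = 1/1048576.
Summing: E[X] = C(30, 7) · 2^{1 − 21} = 2035800 · 1/1048576 = 254475/131072.
Numerically: E[X] ≈ 1.94149.

E[X] = C(30,7)·2^(1−C(7,2)) = 254475/131072 ≈ 1.94149.


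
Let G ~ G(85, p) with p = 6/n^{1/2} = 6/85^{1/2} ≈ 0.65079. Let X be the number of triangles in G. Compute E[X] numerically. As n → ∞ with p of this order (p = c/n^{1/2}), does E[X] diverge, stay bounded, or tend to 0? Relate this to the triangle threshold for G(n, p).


Number of potential triangles: C(85, 3) = 98770.
Each occurs with probability p³ ≈ (0.65079)³ ≈ 2.7562929e-01.
By linearity: E[X] = C(85, 3)·p³ ≈ 98770 · 2.7562929e-01 ≈ 27223.90473.
Since α = 1/2 < 1, p = c/n^{1/2} ≫ 1/n is above the triangle threshold p ~ 1/n. Asymptotically E[X] ~ (c³/6)·n^{3(1−α)} = (6³/6)·n^{1.5} → ∞; triangles are abundant w.h.p.

E[X] ≈ 27223.90473; in regime p = Θ(1/n^{1/2}) E[X] diverges (above the triangle threshold p ~ 1/n).


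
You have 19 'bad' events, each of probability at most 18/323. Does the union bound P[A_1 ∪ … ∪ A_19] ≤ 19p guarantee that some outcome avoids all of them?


Union bound: P[∪_{i=1}^{19} A_i] ≤ Σ_i P[A_i] ≤ 19·p = 19·(18/323) = 18/17.
Numerically: 18/17 ≈ 1.0588235.
Is 18/17 < 1? NO.
Since the bound 18/17 is ≥ 1, the union bound is uninformative here; it does NOT by itself certify existence.

19·p = 18/17 ≈ 1.0588235; existence NOT certified by the union bound.


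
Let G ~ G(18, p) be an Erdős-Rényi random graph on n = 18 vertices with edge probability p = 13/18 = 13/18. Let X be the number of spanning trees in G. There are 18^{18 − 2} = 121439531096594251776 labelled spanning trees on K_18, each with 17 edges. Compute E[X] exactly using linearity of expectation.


K_18 has 18^{18 − 2} = 121439531096594251776 labelled spanning trees.
For each such spanning tree H, let X_H = 1 if all 17 edges of H are present in G. Then P[X_H = 1] = p^{17} = (13/18)^{17} = 8650415919381337933/2185911559738696531968.
By linearity: E[X] = Σ_H E[X_H] = 121439531096594251776 · p^{17} = 121439531096594251776 · 8650415919381337933/2185911559738696531968 = 8650415919381337933/18.
Numerically: E[X] ≈ 4.80579e+17.

E[X] = 121439531096594251776 · (13/18)^{17} = 8650415919381337933/18 ≈ 4.80579e+17.


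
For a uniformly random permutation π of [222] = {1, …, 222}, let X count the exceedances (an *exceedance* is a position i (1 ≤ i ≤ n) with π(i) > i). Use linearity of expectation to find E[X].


Write X = Σ_{i=1}^{222} X_i, where X_i = 1_{π(i) > i}.
For each fixed i, π(i) is uniform over {1, …, 222} (marginal of a uniform permutation), so P[π(i) > i] = (n − i)/n. Summing: Σ_{i=1}^{222} (n − i)/n = (0 + 1 + … + 221)/222 = 222(222 − 1)/(2·222) = (222 − 1)/2.
Hence E[X] = Σ_{i=1}^{222} (222 − i)/222 = 221/2 ≈ 110.500000.

E[X] = 221/2 = 110.500000.


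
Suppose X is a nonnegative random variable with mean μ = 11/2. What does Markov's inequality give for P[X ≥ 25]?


μ = E[X] = 11/2, a = 25.
Markov: P[X ≥ 25] ≤ μ/a = (11/2)/25 = 11/50.
Numerically: ≈ 0.22000.
(Since a = 25 > μ = 5.50000, the bound 11/50 is < 1 and informative.)

P[X ≥ 25] ≤ 11/50 ≈ 0.22000.


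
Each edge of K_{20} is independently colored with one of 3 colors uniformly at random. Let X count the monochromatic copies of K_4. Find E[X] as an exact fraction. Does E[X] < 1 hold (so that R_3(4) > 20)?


E[X] = C(20, 4) · 3^{1 − 6} = 4845 · 3^{−5} = 4845/243.
As a reduced fraction: E[X] = 1615/81 ≈ 19.93827.
Is E[X] < 1? NO.
Since E[X] ≥ 1, the first-moment bound is inconclusive at n = 20; it does NOT by itself certify R_3(4) > 20.

E[X] = 1615/81 ≈ 19.93827; E[X] ≥ 1; first-moment method inconclusive here.


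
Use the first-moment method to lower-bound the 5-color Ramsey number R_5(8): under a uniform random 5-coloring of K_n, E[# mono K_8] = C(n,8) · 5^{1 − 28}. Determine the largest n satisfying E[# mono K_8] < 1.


We need C(n, 8) · 5^{1 − 28} < 1, i.e. C(n, 8) < 5^{28 − 1} = 7450580596923828125.
Check values of n near the boundary:
  n = 859: C(859, 8) = 7115855595170747139; 7115855595170747139 < 7450580596923828125? YES
  n = 860: C(860, 8) = 7182671140665308145; 7182671140665308145 < 7450580596923828125? YES
  n = 861: C(861, 8) = 7250034996615275865; 7250034996615275865 < 7450580596923828125? YES
  n = 862: C(862, 8) = 7317951015318931845; 7317951015318931845 < 7450580596923828125? YES
  n = 863: C(863, 8) = 7386423071602617757; 7386423071602617757 < 7450580596923828125? YES
  n = 864: C(864, 8) = 7455455062926006708; 7455455062926006708 < 7450580596923828125? NO
  n = 865: C(865, 8) = 7525050909487743060; 7525050909487743060 < 7450580596923828125? NO
The largest n with C(n, 8) < 7450580596923828125 is n = 863 (where E[X] = 7386423071602617757/7450580596923828125 ≈ 0.99139). Hence R_5(8) > 863, i.e. R_5(8) ≥ 864.

Largest n = 863; hence R_5(8) > 863.


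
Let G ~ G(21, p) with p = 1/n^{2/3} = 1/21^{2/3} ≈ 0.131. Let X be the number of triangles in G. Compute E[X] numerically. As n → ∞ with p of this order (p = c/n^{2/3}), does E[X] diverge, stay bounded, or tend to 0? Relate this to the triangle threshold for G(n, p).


Number of potential triangles: C(21, 3) = 1330.
Each occurs with probability p³ ≈ (0.131)³ ≈ 2.26757e-03.
By linearity: E[X] = C(21, 3)·p³ ≈ 1330 · 2.26757e-03 ≈ 3.016.
Since α = 2/3 < 1, p = c/n^{2/3} ≫ 1/n is above the triangle threshold p ~ 1/n. Asymptotically E[X] ~ (c³/6)·n^{3(1−α)} = (1³/6)·n^{1} → ∞; triangles are abundant w.h.p.

E[X] ≈ 3.016; in regime p = Θ(1/n^{2/3}) E[X] diverges (above the triangle threshold p ~ 1/n).


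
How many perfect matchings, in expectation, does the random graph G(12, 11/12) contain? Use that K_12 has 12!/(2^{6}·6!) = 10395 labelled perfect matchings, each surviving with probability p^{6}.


K_12 has 12!/(2^{6}·6!) = 10395 labelled perfect matchings.
For each such perfect matching H, let X_H = 1 if all 6 edges of H are present in G. Then P[X_H = 1] = p^{6} = (11/12)^{6} = 1771561/2985984.
Summing the indicators: E[X] = Σ_H E[X_H] = 10395 · p^{6} = 10395 · 1771561/2985984 = 682050985/110592.
Numerically: E[X] ≈ 6167.

E[X] = 10395 · (11/12)^{6} = 682050985/110592 ≈ 6167.


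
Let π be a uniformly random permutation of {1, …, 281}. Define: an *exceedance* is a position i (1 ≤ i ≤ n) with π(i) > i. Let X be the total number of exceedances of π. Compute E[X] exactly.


Write X = Σ_{i=1}^{281} X_i, where X_i = 1_{π(i) > i}.
For each fixed i, π(i) is uniform over {1, …, 281} (marginal of a uniform permutation), so P[π(i) > i] = (n − i)/n. Summing: Σ_{i=1}^{281} (n − i)/n = (0 + 1 + … + 280)/281 = 281(281 − 1)/(2·281) = (281 − 1)/2.
Hence E[X] = Σ_{i=1}^{281} (281 − i)/281 = 140 ≈ 140.000.

E[X] = 140 = 140.000.


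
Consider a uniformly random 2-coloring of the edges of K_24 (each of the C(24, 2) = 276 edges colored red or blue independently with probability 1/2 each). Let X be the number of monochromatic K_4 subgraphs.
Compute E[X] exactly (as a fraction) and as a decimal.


Let X = Σ_S X_S over the C(24, 4) = 10626 subsets S of size 4, where X_S = 1 if the K_4 on S is monochromatic.
For a fixed S, the K_4 on S has C(4, 2) = 6 edges. P[all 6 edges red] = (1/2)^6, and likewise for blue, so P[monochromatic] = 2·(1/2)^6 = 2^{1 − 6} = 1/32.
By linearity of expectation: E[X] = C(24, 4) · 2^{1 − 6} = 10626 · 1/32 = 5313/16.
Numerically: E[X] ≈ 332.06250.

E[X] = C(24,4)·2^(1−C(4,2)) = 5313/16 ≈ 332.06250.


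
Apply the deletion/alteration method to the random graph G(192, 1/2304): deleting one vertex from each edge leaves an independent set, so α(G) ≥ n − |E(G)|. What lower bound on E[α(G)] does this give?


E[|E(G)|] = C(192, 2)·p = 18336 · (1/2304) = 191/24.
E[α(G)] ≥ n − E[|E(G)|] = 192 − 191/24 = 4417/24.
Numerically: ≈ 184.0417.
(This is only a lower bound; the true E[α(G)] may be larger.)

E[α(G)] ≥ 4417/24 ≈ 184.0417.


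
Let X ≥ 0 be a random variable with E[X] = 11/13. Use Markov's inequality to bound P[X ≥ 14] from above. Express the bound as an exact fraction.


μ = E[X] = 11/13, a = 14.
Markov: P[X ≥ 14] ≤ μ/a = (11/13)/14 = 11/182.
Numerically: ≈ 0.06044.
(Since a = 14 > μ = 0.84615, the bound 11/182 is < 1 and informative.)

P[X ≥ 14] ≤ 11/182 ≈ 0.06044.


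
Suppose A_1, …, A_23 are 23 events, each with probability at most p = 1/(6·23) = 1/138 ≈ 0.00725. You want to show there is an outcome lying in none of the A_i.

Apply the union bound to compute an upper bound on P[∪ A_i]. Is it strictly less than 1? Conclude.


Union bound: P[∪_{i=1}^{23} A_i] ≤ Σ_i P[A_i] ≤ 23·p = 23·(1/138) = 1/6.
Numerically: 1/6 ≈ 0.16667.
Is 1/6 < 1? YES.
Since P[∪ A_i] ≤ 1/6 < 1, the complement has P[∩ A_i^c] ≥ 1 − 1/6 = 5/6 > 0, so some outcome avoids every A_i.

23·p = 1/6 ≈ 0.16667; existence CERTIFIED by the union bound.


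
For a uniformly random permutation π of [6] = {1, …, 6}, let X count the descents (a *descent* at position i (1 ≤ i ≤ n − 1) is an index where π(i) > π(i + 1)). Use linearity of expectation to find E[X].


Write X = Σ X_I over i = 1, …, 5, with X_I the indicator of one descent.
There are 5 indicators.
For each fixed i, the pair (π(i), π(i+1)) is a uniformly random ordered pair of distinct values from {1, …, 6}; by symmetry P[π(i) > π(i+1)] = 1/2.
By linearity: E[X] = 5 · (1/2) = (6 − 1) · (1/2) = 5/2 ≈ 2.500.

E[X] = 5/2 = 2.500.


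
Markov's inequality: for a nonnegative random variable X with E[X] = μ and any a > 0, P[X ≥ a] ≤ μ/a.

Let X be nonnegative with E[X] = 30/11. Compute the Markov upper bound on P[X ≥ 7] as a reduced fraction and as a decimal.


μ = E[X] = 30/11, a = 7.
Markov: P[X ≥ 7] ≤ μ/a = (30/11)/7 = 30/77.
Numerically: ≈ 0.3896.
(Since a = 7 > μ = 2.7273, the bound 30/77 is < 1 and informative.)

P[X ≥ 7] ≤ 30/77 ≈ 0.3896.


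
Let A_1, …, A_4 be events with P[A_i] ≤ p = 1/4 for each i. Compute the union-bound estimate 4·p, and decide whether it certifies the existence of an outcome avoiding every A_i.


Union bound: P[∪_{i=1}^{4} A_i] ≤ Σ_i P[A_i] ≤ 4·p = 4·(1/4) = 1.
Numerically: 1 ≈ 1.0000.
Is 1 < 1? NO.
Since the bound 1 is ≥ 1, the union bound is uninformative here; it does NOT by itself certify existence.

4·p = 1 ≈ 1.0000; existence NOT certified by the union bound.


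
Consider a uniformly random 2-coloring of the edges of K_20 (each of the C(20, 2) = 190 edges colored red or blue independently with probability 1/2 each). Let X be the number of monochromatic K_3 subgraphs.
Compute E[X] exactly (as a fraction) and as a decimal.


Let X = Σ_S X_S over the C(20, 3) = 1140 subsets S of size 3, where X_S = 1 if the K_3 on S is monochromatic.
For a fixed S, the K_3 on S has C(3, 2) = 3 edges. P[all 3 edges red] = (1/2)^3, and likewise for blue, so P[monochromatic] = 2·(1/2)^3 = 2^{1 − 3} = 1/4.
Summing: E[X] = C(20, 3) · 2^{1 − 3} = 1140 · 1/4 = 285.
Numerically: E[X] ≈ 285.0000.

E[X] = C(20,3)·2^(1−C(3,2)) = 285 ≈ 285.0000.


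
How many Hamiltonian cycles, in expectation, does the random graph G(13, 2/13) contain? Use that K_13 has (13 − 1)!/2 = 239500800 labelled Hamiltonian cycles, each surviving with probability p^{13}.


K_13 has (13 − 1)!/2 = 239500800 labelled Hamiltonian cycles.
For each such Hamiltonian cycle H, let X_H = 1 if all 13 edges of H are present in G. Then P[X_H = 1] = p^{13} = (2/13)^{13} = 8192/302875106592253.
Summing the indicators: E[X] = Σ_H E[X_H] = 239500800 · p^{13} = 239500800 · 8192/302875106592253 = 1961990553600/302875106592253.
Numerically: E[X] ≈ 0.00647789.

E[X] = 239500800 · (2/13)^{13} = 1961990553600/302875106592253 ≈ 0.00647789.


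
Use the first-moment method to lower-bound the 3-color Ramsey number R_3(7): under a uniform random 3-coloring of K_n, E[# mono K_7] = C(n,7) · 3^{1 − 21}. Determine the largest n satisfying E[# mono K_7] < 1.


We need C(n, 7) · 3^{1 − 21} < 1, i.e. C(n, 7) < 3^{21 − 1} = 3486784401.
Check values of n near the boundary:
  n = 76: C(76, 7) = 2186189400; 2186189400 < 3486784401? YES
  n = 77: C(77, 7) = 2404808340; 2404808340 < 3486784401? YES
  n = 78: C(78, 7) = 2641902120; 2641902120 < 3486784401? YES
  n = 79: C(79, 7) = 2898753715; 2898753715 < 3486784401? YES
  n = 80: C(80, 7) = 3176716400; 3176716400 < 3486784401? YES
  n = 81: C(81, 7) = 3477216600; 3477216600 < 3486784401? YES
  n = 82: C(82, 7) = 3801756816; 3801756816 < 3486784401? NO
The largest n with C(n, 7) < 3486784401 is n = 81 (where E[X] = 42928600/43046721 ≈ 0.997). Hence R_3(7) > 81, i.e. R_3(7) ≥ 82.

Largest n = 81; hence R_3(7) > 81.


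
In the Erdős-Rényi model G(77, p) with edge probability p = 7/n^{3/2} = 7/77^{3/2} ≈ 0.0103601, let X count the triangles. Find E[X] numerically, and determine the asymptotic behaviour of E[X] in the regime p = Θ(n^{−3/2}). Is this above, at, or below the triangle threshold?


Number of potential triangles: C(77, 3) = 73150.
Each occurs with probability p³ ≈ (0.0103601)³ ≈ 1.11195153e-06.
By linearity: E[X] = C(77, 3)·p³ ≈ 73150 · 1.11195153e-06 ≈ 0.081339.
Since α = 3/2 > 1, p = c/n^{3/2} = o(1/n) is below the triangle threshold p ~ 1/n. Asymptotically E[X] ~ (c³/6)·n^{3(1−α)} = (7³/6)·n^{-1.5} → 0, so by Markov's inequality G has no triangles w.h.p.

E[X] ≈ 0.081339; in regime p = Θ(1/n^{3/2}) E[X] tends to 0 (below the triangle threshold p ~ 1/n).


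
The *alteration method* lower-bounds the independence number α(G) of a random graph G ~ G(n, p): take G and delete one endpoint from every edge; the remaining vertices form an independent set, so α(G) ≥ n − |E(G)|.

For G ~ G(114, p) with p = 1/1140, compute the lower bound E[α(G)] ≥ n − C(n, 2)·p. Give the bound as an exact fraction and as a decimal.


E[|E(G)|] = C(114, 2)·p = 6441 · (1/1140) = 113/20.
E[α(G)] ≥ n − E[|E(G)|] = 114 − 113/20 = 2167/20.
Numerically: ≈ 108.35000.
(This is only a lower bound; the true E[α(G)] may be larger.)

E[α(G)] ≥ 2167/20 ≈ 108.35000.


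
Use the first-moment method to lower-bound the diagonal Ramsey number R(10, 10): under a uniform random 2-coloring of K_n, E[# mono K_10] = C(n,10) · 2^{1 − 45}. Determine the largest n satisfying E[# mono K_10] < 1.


We need C(n, 10) · 2^{1 − 45} < 1, i.e. C(n, 10) < 2^{45 − 1} = 17592186044416.
Check values of n near the boundary:
  n = 95: C(95, 10) = 10104934117421; 10104934117421 < 17592186044416? YES
  n = 96: C(96, 10) = 11279926456656; 11279926456656 < 17592186044416? YES
  n = 97: C(97, 10) = 12576469727536; 12576469727536 < 17592186044416? YES
  n = 98: C(98, 10) = 14005614014756; 14005614014756 < 17592186044416? YES
  n = 99: C(99, 10) = 15579278510796; 15579278510796 < 17592186044416? YES
  n = 100: C(100, 10) = 17310309456440; 17310309456440 < 17592186044416? YES
  n = 101: C(101, 10) = 19212541264840; 19212541264840 < 17592186044416? NO
  n = 102: C(102, 10) = 21300860967540; 21300860967540 < 17592186044416? NO
The largest n with C(n, 10) < 17592186044416 is n = 100 (where E[X] = 2163788682055/2199023255552 ≈ 0.9839772). Hence R(10, 10) > 100, i.e. R(10, 10) ≥ 101.

Largest n = 100; hence R(10, 10) > 100.


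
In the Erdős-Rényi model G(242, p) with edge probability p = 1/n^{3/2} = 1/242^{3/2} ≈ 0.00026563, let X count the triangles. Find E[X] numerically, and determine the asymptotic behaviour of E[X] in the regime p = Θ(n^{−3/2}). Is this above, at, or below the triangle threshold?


Number of potential triangles: C(242, 3) = 2332880.
Each occurs with probability p³ ≈ (0.00026563)³ ≈ 1.8742644e-11.
By linearity: E[X] = C(242, 3)·p³ ≈ 2332880 · 1.8742644e-11 ≈ 0.00004.
Since α = 3/2 > 1, p = c/n^{3/2} = o(1/n) is below the triangle threshold p ~ 1/n. Asymptotically E[X] ~ (c³/6)·n^{3(1−α)} = (1³/6)·n^{-1.5} → 0, so by Markov's inequality G has no triangles w.h.p.

E[X] ≈ 0.00004; in regime p = Θ(1/n^{3/2}) E[X] tends to 0 (below the triangle threshold p ~ 1/n).


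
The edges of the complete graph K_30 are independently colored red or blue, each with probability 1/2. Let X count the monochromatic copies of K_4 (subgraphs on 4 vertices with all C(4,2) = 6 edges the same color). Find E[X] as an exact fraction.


Let X = Σ_S X_S over the C(30, 4) = 27405 subsets S of size 4, where X_S = 1 if the K_4 on S is monochromatic.
For a fixed S, the K_4 on S has C(4, 2) = 6 edges. P[all 6 edges red] = (1/2)^6, and likewise for blue, so P[monochromatic] = 2·(1/2)^6 = 2^{1 − 6} = 1/32.
Summing: E[X] = C(30, 4) · 2^{1 − 6} = 27405 · 1/32 = 27405/32.
Numerically: E[X] ≈ 856.4062.

E[X] = C(30,4)·2^(1−C(4,2)) = 27405/32 ≈ 856.4062.


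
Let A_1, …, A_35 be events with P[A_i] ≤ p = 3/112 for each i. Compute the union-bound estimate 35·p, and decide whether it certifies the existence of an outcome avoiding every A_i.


Union bound: P[∪_{i=1}^{35} A_i] ≤ Σ_i P[A_i] ≤ 35·p = 35·(3/112) = 15/16.
Numerically: 15/16 ≈ 0.938.
Is 15/16 < 1? YES.
Since P[∪ A_i] ≤ 15/16 < 1, the complement has P[∩ A_i^c] ≥ 1 − 15/16 = 1/16 > 0, so some outcome avoids every A_i.

35·p = 15/16 ≈ 0.938; existence CERTIFIED by the union bound.


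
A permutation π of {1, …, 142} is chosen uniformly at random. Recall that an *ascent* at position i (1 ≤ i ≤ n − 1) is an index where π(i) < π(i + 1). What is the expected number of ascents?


Write X = Σ X_I over i = 1, …, 141, with X_I the indicator of one ascent.
There are 141 indicators.
For each fixed i, the pair (π(i), π(i+1)) is a uniformly random ordered pair of distinct values from {1, …, 142}; by symmetry P[π(i) < π(i+1)] = 1/2.
By linearity: E[X] = 141 · (1/2) = (142 − 1) · (1/2) = 141/2 ≈ 70.5000.

E[X] = 141/2 = 70.5000.


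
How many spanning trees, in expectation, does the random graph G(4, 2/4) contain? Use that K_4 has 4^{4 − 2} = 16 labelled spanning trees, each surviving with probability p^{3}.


K_4 has 4^{4 − 2} = 16 labelled spanning trees.
For each such spanning tree H, let X_H = 1 if all 3 edges of H are present in G. Then P[X_H = 1] = p^{3} = (1/2)^{3} = 1/8.
Summing the indicators: E[X] = Σ_H E[X_H] = 16 · p^{3} = 16 · 1/8 = 2.
Numerically: E[X] ≈ 2.

E[X] = 16 · (1/2)^{3} = 2 ≈ 2.


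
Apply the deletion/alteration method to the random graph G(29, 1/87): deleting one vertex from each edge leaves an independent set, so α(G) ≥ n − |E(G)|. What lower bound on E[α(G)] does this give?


E[|E(G)|] = C(29, 2)·p = 406 · (1/87) = 14/3.
E[α(G)] ≥ n − E[|E(G)|] = 29 − 14/3 = 73/3.
Numerically: ≈ 24.3333.
(This is only a lower bound; the true E[α(G)] may be larger.)

E[α(G)] ≥ 73/3 ≈ 24.3333.


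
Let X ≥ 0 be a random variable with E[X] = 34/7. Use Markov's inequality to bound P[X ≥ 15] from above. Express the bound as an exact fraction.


μ = E[X] = 34/7, a = 15.
Markov: P[X ≥ 15] ≤ μ/a = (34/7)/15 = 34/105.
Numerically: ≈ 0.324.
(Since a = 15 > μ = 4.857, the bound 34/105 is < 1 and informative.)

P[X ≥ 15] ≤ 34/105 ≈ 0.324.


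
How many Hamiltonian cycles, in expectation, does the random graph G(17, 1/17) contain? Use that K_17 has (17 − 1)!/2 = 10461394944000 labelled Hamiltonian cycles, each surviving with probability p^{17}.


K_17 has (17 − 1)!/2 = 10461394944000 labelled Hamiltonian cycles.
For each such Hamiltonian cycle H, let X_H = 1 if all 17 edges of H are present in G. Then P[X_H = 1] = p^{17} = (1/17)^{17} = 1/827240261886336764177.
By linearity of expectation: E[X] = Σ_H E[X_H] = 10461394944000 · p^{17} = 10461394944000 · 1/827240261886336764177 = 10461394944000/827240261886336764177.
Numerically: E[X] ≈ 1.26461e-08.

E[X] = 10461394944000 · (1/17)^{17} = 10461394944000/827240261886336764177 ≈ 1.26461e-08.


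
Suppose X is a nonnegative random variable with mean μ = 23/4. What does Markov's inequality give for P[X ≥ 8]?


μ = E[X] = 23/4, a = 8.
Markov: P[X ≥ 8] ≤ μ/a = (23/4)/8 = 23/32.
Numerically: ≈ 0.7188.
(Since a = 8 > μ = 5.7500, the bound 23/32 is < 1 and informative.)

P[X ≥ 8] ≤ 23/32 ≈ 0.7188.


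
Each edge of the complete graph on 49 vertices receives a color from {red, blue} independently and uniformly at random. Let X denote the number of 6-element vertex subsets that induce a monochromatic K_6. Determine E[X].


Let X = Σ_S X_S over the C(49, 6) = 13983816 subsets S of size 6, where X_S = 1 if the K_6 on S is monochromatic.
For a fixed S, the K_6 on S has C(6, 2) = 15 edges. P[all 15 edges red] = (1/2)^15, and likewise for blue, so P[monochromatic] = 2·(1/2)^15 = 2^{1 − 15} = 1/16384.
By linearity of expectation: E[X] = C(49, 6) · 2^{1 − 15} = 13983816 · 1/16384 = 1747977/2048.
Numerically: E[X] ≈ 853.5044.

E[X] = C(49,6)·2^(1−C(6,2)) = 1747977/2048 ≈ 853.5044.


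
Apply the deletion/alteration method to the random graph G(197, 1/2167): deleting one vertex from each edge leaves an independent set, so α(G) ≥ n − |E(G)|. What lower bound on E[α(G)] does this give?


E[|E(G)|] = C(197, 2)·p = 19306 · (1/2167) = 98/11.
E[α(G)] ≥ n − E[|E(G)|] = 197 − 98/11 = 2069/11.
Numerically: ≈ 188.090909.
(This is only a lower bound; the true E[α(G)] may be larger.)

E[α(G)] ≥ 2069/11 ≈ 188.090909.


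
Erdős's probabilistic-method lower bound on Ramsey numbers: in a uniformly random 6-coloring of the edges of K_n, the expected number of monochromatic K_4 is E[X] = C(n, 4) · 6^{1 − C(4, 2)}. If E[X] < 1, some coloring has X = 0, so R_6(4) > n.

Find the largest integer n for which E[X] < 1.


We need C(n, 4) · 6^{1 − 6} < 1, i.e. C(n, 4) < 6^{6 − 1} = 7776.
Check values of n near the boundary:
  n = 17: C(17, 4) = 2380; 2380 < 7776? YES
  n = 18: C(18, 4) = 3060; 3060 < 7776? YES
  n = 19: C(19, 4) = 3876; 3876 < 7776? YES
  n = 20: C(20, 4) = 4845; 4845 < 7776? YES
  n = 21: C(21, 4) = 5985; 5985 < 7776? YES
  n = 22: C(22, 4) = 7315; 7315 < 7776? YES
  n = 23: C(23, 4) = 8855; 8855 < 7776? NO
  n = 24: C(24, 4) = 10626; 10626 < 7776? NO
  n = 25: C(25, 4) = 12650; 12650 < 7776? NO
The largest n with C(n, 4) < 7776 is n = 22 (where E[X] = 7315/7776 ≈ 0.940715). Hence R_6(4) > 22, i.e. R_6(4) ≥ 23.

Largest n = 22; hence R_6(4) > 22.


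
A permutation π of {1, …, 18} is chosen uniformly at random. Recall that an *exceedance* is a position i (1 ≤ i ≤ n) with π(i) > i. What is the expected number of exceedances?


Write X = Σ_{i=1}^{18} X_i, where X_i = 1_{π(i) > i}.
For each fixed i, π(i) is uniform over {1, …, 18} (marginal of a uniform permutation), so P[π(i) > i] = (n − i)/n. Summing: Σ_{i=1}^{18} (n − i)/n = (0 + 1 + … + 17)/18 = 18(18 − 1)/(2·18) = (18 − 1)/2.
Hence E[X] = Σ_{i=1}^{18} (18 − i)/18 = 17/2 ≈ 8.500.

E[X] = 17/2 = 8.500.


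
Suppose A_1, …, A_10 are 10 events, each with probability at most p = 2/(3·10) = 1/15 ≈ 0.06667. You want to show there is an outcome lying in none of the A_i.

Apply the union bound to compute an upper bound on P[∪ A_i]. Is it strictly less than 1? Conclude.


Union bound: P[∪_{i=1}^{10} A_i] ≤ Σ_i P[A_i] ≤ 10·p = 10·(1/15) = 2/3.
Numerically: 2/3 ≈ 0.66667.
Is 2/3 < 1? YES.
Since P[∪ A_i] ≤ 2/3 < 1, the complement has P[∩ A_i^c] ≥ 1 − 2/3 = 1/3 > 0, so some outcome avoids every A_i.

10·p = 2/3 ≈ 0.66667; existence CERTIFIED by the union bound.


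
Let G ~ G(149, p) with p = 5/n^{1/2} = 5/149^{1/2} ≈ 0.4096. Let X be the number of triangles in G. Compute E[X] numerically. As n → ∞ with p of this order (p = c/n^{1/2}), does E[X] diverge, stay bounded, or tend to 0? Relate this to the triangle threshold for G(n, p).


Number of potential triangles: C(149, 3) = 540274.
Each occurs with probability p³ ≈ (0.4096)³ ≈ 6.872751e-02.
By linearity: E[X] = C(149, 3)·p³ ≈ 540274 · 6.872751e-02 ≈ 37131.6868.
Since α = 1/2 < 1, p = c/n^{1/2} ≫ 1/n is above the triangle threshold p ~ 1/n. Asymptotically E[X] ~ (c³/6)·n^{3(1−α)} = (5³/6)·n^{1.5} → ∞; triangles are abundant w.h.p.

E[X] ≈ 37131.6868; in regime p = Θ(1/n^{1/2}) E[X] diverges (above the triangle threshold p ~ 1/n).


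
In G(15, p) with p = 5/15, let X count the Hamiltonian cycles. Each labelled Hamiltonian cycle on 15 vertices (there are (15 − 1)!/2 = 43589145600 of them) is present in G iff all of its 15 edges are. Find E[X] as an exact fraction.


K_15 has (15 − 1)!/2 = 43589145600 labelled Hamiltonian cycles.
For each such Hamiltonian cycle H, let X_H = 1 if all 15 edges of H are present in G. Then P[X_H = 1] = p^{15} = (1/3)^{15} = 1/14348907.
By linearity: E[X] = Σ_H E[X_H] = 43589145600 · p^{15} = 43589145600 · 1/14348907 = 179379200/59049.
Numerically: E[X] ≈ 3037.8.

E[X] = 43589145600 · (1/3)^{15} = 179379200/59049 ≈ 3037.8.


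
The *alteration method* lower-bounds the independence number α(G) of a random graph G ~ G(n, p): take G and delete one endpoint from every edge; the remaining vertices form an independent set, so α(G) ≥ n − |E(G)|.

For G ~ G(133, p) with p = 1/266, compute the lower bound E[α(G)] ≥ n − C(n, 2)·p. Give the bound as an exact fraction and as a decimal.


E[|E(G)|] = C(133, 2)·p = 8778 · (1/266) = 33.
E[α(G)] ≥ n − E[|E(G)|] = 133 − 33 = 100.
Numerically: ≈ 100.000000.
(This is only a lower bound; the true E[α(G)] may be larger.)

E[α(G)] ≥ 100 ≈ 100.000000.


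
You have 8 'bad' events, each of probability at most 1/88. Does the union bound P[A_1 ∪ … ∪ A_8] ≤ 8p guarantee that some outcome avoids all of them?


Union bound: P[∪_{i=1}^{8} A_i] ≤ Σ_i P[A_i] ≤ 8·p = 8·(1/88) = 1/11.
Numerically: 1/11 ≈ 0.090909.
Is 1/11 < 1? YES.
Since P[∪ A_i] ≤ 1/11 < 1, the complement has P[∩ A_i^c] ≥ 1 − 1/11 = 10/11 > 0, so some outcome avoids every A_i.

8·p = 1/11 ≈ 0.090909; existence CERTIFIED by the union bound.


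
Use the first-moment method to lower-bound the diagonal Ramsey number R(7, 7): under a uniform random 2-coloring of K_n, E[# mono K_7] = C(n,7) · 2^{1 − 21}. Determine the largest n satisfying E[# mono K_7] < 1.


We need C(n, 7) · 2^{1 − 21} < 1, i.e. C(n, 7) < 2^{21 − 1} = 1048576.
Check values of n near the boundary:
  n = 21: C(21, 7) = 116280; 116280 < 1048576? YES
  n = 22: C(22, 7) = 170544; 170544 < 1048576? YES
  n = 23: C(23, 7) = 245157; 245157 < 1048576? YES
  n = 24: C(24, 7) = 346104; 346104 < 1048576? YES
  n = 25: C(25, 7) = 480700; 480700 < 1048576? YES
  n = 26: C(26, 7) = 657800; 657800 < 1048576? YES
  n = 27: C(27, 7) = 888030; 888030 < 1048576? YES
  n = 28: C(28, 7) = 1184040; 1184040 < 1048576? NO
The largest n with C(n, 7) < 1048576 is n = 27 (where E[X] = 444015/524288 ≈ 0.847). Hence R(7, 7) > 27, i.e. R(7, 7) ≥ 28.

Largest n = 27; hence R(7, 7) > 27.
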